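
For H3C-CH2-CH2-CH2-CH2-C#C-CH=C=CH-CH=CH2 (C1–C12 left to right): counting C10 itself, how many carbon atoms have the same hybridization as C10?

C10 is sp2 (one π bond).
C1: sp3
C2: sp3
C3: sp3
C4: sp3
C5: sp3
C6: sp
C7: sp
C8: sp2 ✓
C9: sp
C10: sp2 ✓
C11: sp2 ✓
C12: sp2 ✓
4 carbons are sp2.

4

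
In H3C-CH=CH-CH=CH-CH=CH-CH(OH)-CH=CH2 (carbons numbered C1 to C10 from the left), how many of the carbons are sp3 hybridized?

C1: sp3 ✓
C2: sp2
C3: sp2
C4: sp2
C5: sp2
C6: sp2
C7: sp2
C8: sp3 ✓
C9: sp2
C10: sp2
C1, C8 → 2 sp3 carbons.

2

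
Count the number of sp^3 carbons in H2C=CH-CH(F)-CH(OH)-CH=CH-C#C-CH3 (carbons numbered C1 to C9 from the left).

3

C1: sp2
C2: sp2
C3: sp3 ✓
C4: sp3 ✓
C5: sp2
C6: sp2
C7: sp
C8: sp
C9: sp3 ✓
C3, C4, C9 → 3 sp3 carbons.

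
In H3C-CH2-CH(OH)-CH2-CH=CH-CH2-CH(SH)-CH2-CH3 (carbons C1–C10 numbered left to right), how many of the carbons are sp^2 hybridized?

C1: sp3
C2: sp3
C3: sp3
C4: sp3
C5: sp2 ✓
C6: sp2 ✓
C7: sp3
C8: sp3
C9: sp3
C10: sp3
C5, C6 → 2 sp2 carbons.

2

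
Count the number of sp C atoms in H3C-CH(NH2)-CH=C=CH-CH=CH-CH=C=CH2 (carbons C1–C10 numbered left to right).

2

C1: sp3
C2: sp3
C3: sp2
C4: sp ✓
C5: sp2
C6: sp2
C7: sp2
C8: sp2
C9: sp ✓
C10: sp2
C4, C9 → 2 sp carbons.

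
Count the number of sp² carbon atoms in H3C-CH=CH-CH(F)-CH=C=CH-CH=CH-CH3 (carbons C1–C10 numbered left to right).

C1: sp3
C2: sp2 ✓
C3: sp2 ✓
C4: sp3
C5: sp2 ✓
C6: sp
C7: sp2 ✓
C8: sp2 ✓
C9: sp2 ✓
C10: sp3
C2, C3, C5, C7, C8, C9 → 6 sp2 carbons.

6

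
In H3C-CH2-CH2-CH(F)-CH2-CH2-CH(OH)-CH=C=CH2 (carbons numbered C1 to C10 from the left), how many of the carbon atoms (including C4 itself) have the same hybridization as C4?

7

C4 is sp3 (only σ bonds).
C1: sp3 ✓
C2: sp3 ✓
C3: sp3 ✓
C4: sp3 ✓
C5: sp3 ✓
C6: sp3 ✓
C7: sp3 ✓
C8: sp2
C9: sp
C10: sp2
7 carbons are sp3.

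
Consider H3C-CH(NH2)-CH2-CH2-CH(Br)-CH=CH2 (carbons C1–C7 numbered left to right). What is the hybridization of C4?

C4: 4 σ bonds; 4 regions of electron density → sp3.

sp^3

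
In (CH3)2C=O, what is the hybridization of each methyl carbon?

Each methyl carbon (4 σ bonds) has steric number 4: sp3.

sp3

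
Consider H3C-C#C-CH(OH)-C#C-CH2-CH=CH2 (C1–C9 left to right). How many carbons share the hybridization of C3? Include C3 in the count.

4

C3 is sp (two π bonds).
C1: sp3
C2: sp ✓
C3: sp ✓
C4: sp3
C5: sp ✓
C6: sp ✓
C7: sp3
C8: sp2
C9: sp2
4 carbons are sp.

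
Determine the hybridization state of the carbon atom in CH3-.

sp^3

Three σ bonds + one lone pair = steric number 4 → sp3, pyramidal.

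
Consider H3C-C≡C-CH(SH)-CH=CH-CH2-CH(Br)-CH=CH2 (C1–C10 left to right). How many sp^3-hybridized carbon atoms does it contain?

C1: sp3 ✓
C2: sp
C3: sp
C4: sp3 ✓
C5: sp2
C6: sp2
C7: sp3 ✓
C8: sp3 ✓
C9: sp2
C10: sp2
C1, C4, C7, C8 → 4 sp3 carbons.

4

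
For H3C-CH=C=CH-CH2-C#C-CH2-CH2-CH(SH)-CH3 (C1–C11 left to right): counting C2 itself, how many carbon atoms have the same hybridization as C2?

C2 is sp2 (one π bond).
C1: sp3
C2: sp2 ✓
C3: sp
C4: sp2 ✓
C5: sp3
C6: sp
C7: sp
C8: sp3
C9: sp3
C10: sp3
C11: sp3
2 carbons are sp2.

2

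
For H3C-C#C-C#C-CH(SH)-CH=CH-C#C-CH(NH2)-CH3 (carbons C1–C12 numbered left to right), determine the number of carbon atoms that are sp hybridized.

6

C1: sp3
C2: sp ✓
C3: sp ✓
C4: sp ✓
C5: sp ✓
C6: sp3
C7: sp2
C8: sp2
C9: sp ✓
C10: sp ✓
C11: sp3
C12: sp3
C2, C3, C4, C5, C9, C10 → 6 sp carbons.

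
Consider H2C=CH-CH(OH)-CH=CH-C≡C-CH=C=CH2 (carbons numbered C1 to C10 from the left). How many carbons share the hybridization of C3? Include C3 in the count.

1

C3 is sp3 (only σ bonds).
C1: sp2
C2: sp2
C3: sp3 ✓
C4: sp2
C5: sp2
C6: sp
C7: sp
C8: sp2
C9: sp
C10: sp2
1 carbon is sp3.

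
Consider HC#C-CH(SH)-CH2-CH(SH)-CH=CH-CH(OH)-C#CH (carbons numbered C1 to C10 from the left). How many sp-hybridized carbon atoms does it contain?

C1: sp ✓
C2: sp ✓
C3: sp3
C4: sp3
C5: sp3
C6: sp2
C7: sp2
C8: sp3
C9: sp ✓
C10: sp ✓
C1, C2, C9, C10 → 4 sp carbons.

4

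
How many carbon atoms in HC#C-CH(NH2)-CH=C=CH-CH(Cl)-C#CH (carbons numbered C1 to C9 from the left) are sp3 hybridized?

2

C1: sp
C2: sp
C3: sp3 ✓
C4: sp2
C5: sp
C6: sp2
C7: sp3 ✓
C8: sp
C9: sp
C3, C7 → 2 sp3 carbons.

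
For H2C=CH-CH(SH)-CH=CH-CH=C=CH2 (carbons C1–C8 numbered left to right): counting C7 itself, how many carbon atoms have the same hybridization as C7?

C7 is sp (two π bonds).
C1: sp2
C2: sp2
C3: sp3
C4: sp2
C5: sp2
C6: sp2
C7: sp ✓
C8: sp2
1 carbon is sp.

1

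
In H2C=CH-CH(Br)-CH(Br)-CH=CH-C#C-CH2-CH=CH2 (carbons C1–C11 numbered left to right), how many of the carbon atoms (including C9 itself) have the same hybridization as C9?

C9 is sp3 (only σ bonds).
C1: sp2
C2: sp2
C3: sp3 ✓
C4: sp3 ✓
C5: sp2
C6: sp2
C7: sp
C8: sp
C9: sp3 ✓
C10: sp2
C11: sp2
3 carbons are sp3.

3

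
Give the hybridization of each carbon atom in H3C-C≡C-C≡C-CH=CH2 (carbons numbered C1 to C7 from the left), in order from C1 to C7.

C1 sp3, C2 sp, C3 sp, C4 sp, C5 sp, C6 sp2, C7 sp2

C1 (4 σ bonds) has steric number 4: sp3.
C2 is sp: 2 σ bonds, plus two π bonds, 2 electron-density regions.
C3 is sp: 2 σ bonds, plus two π bonds, 2 electron-density regions.
C4 (2 σ bonds, plus two π bonds) has steric number 2: sp.
C5 carries 2 σ bonds, plus two π bonds, giving a steric number of 2, so it is sp.
C6 is sp2: 3 σ bonds, plus one π bond, 3 electron-density regions.
C7 has 3 σ bonds, plus one π bond: steric number 3 → sp2.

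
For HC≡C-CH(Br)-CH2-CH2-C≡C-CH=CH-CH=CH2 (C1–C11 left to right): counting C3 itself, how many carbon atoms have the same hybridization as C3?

3

C3 is sp3 (only σ bonds).
C1: sp
C2: sp
C3: sp3 ✓
C4: sp3 ✓
C5: sp3 ✓
C6: sp
C7: sp
C8: sp2
C9: sp2
C10: sp2
C11: sp2
3 carbons are sp3.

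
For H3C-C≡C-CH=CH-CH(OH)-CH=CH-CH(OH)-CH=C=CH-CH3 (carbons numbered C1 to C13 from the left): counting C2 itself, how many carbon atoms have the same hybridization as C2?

C2 is sp (two π bonds).
C1: sp3
C2: sp ✓
C3: sp ✓
C4: sp2
C5: sp2
C6: sp3
C7: sp2
C8: sp2
C9: sp3
C10: sp2
C11: sp ✓
C12: sp2
C13: sp3
3 carbons are sp.

3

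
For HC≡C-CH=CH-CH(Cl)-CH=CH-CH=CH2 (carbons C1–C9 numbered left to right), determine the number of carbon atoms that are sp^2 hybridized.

C1: sp
C2: sp
C3: sp2 ✓
C4: sp2 ✓
C5: sp3
C6: sp2 ✓
C7: sp2 ✓
C8: sp2 ✓
C9: sp2 ✓
C3, C4, C6, C7, C8, C9 → 6 sp2 carbons.

6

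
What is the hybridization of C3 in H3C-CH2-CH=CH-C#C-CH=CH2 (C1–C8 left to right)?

C3: 3 σ bonds, plus one π bond — 3 electron domains, sp2.

sp2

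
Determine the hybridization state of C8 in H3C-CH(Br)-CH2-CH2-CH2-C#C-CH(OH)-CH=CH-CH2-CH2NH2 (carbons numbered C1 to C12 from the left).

sp3

C8 (4 σ bonds) has steric number 4: sp3.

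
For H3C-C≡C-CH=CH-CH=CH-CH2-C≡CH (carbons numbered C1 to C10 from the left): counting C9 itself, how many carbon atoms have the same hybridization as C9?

4

C9 is sp (two π bonds).
C1: sp3
C2: sp ✓
C3: sp ✓
C4: sp2
C5: sp2
C6: sp2
C7: sp2
C8: sp3
C9: sp ✓
C10: sp ✓
4 carbons are sp.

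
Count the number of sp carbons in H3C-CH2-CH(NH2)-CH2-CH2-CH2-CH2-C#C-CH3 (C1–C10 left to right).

C1: sp3
C2: sp3
C3: sp3
C4: sp3
C5: sp3
C6: sp3
C7: sp3
C8: sp ✓
C9: sp ✓
C10: sp3
C8, C9 → 2 sp carbons.

2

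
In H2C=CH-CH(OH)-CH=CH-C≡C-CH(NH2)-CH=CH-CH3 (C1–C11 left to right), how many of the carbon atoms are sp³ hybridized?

3

C1: sp2
C2: sp2
C3: sp3 ✓
C4: sp2
C5: sp2
C6: sp
C7: sp
C8: sp3 ✓
C9: sp2
C10: sp2
C11: sp3 ✓
C3, C8, C11 → 3 sp3 carbons.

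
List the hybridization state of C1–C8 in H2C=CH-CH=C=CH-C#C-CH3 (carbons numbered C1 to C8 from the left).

C1 has 3 σ bonds, plus one π bond: steric number 3 → sp2.
C2 (3 σ bonds, plus one π bond) has steric number 3: sp2.
C3 — 3 σ bonds, plus one π bond. Steric number 3, so sp2.
C4: 2 σ bonds, plus two π bonds; 2 regions of electron density → sp.
C5 is sp2: 3 σ bonds, plus one π bond, 3 electron-density regions.
C6: 2 σ bonds, plus two π bonds; 2 regions of electron density → sp.
C7: 2 σ bonds, plus two π bonds — 2 electron domains, sp.
C8: 4 σ bonds — 4 electron domains, sp3.

C1 sp2, C2 sp2, C3 sp2, C4 sp, C5 sp2, C6 sp, C7 sp, C8 sp3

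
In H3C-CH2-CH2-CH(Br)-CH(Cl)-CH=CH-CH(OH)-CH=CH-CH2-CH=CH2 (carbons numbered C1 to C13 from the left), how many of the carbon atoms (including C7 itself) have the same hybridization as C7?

C7 is sp2 (one π bond).
C1: sp3
C2: sp3
C3: sp3
C4: sp3
C5: sp3
C6: sp2 ✓
C7: sp2 ✓
C8: sp3
C9: sp2 ✓
C10: sp2 ✓
C11: sp3
C12: sp2 ✓
C13: sp2 ✓
6 carbons are sp2.

6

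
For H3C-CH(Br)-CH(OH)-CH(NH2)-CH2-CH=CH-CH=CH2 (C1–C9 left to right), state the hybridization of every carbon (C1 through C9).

C1 sp3, C2 sp3, C3 sp3, C4 sp3, C5 sp3, C6 sp2, C7 sp2, C8 sp2, C9 sp2

C1 carries 4 σ bonds, giving a steric number of 4, so it is sp3.
C2 carries 4 σ bonds, giving a steric number of 4, so it is sp3.
C3: 4 σ bonds; 4 regions of electron density → sp3.
C4 carries 4 σ bonds, giving a steric number of 4, so it is sp3.
C5 is sp3: 4 σ bonds, 4 electron-density regions.
C6 carries 3 σ bonds, plus one π bond, giving a steric number of 3, so it is sp2.
C7 carries 3 σ bonds, plus one π bond, giving a steric number of 3, so it is sp2.
C8: 3 σ bonds, plus one π bond — 3 electron domains, sp2.
C9 has 3 σ bonds, plus one π bond: steric number 3 → sp2.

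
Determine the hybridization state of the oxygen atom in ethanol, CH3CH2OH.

sp^3

The oxygen atom — 2 σ bonds and 2 lone pairs. Steric number 4, so sp3.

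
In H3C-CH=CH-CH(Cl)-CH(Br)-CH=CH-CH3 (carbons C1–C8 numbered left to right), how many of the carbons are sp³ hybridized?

4

C1: sp3 ✓
C2: sp2
C3: sp2
C4: sp3 ✓
C5: sp3 ✓
C6: sp2
C7: sp2
C8: sp3 ✓
C1, C4, C5, C8 → 4 sp3 carbons.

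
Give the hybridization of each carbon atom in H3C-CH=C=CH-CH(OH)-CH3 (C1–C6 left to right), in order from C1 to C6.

C1 is sp3: 4 σ bonds, 4 electron-density regions.
C2 carries 3 σ bonds, plus one π bond, giving a steric number of 3, so it is sp2.
C3 carries 2 σ bonds, plus two π bonds, giving a steric number of 2, so it is sp.
C4: 3 σ bonds, plus one π bond — 3 electron domains, sp2.
C5: 4 σ bonds — 4 electron domains, sp3.
C6 has 4 σ bonds: steric number 4 → sp3.

C1 sp3, C2 sp2, C3 sp, C4 sp2, C5 sp3, C6 sp3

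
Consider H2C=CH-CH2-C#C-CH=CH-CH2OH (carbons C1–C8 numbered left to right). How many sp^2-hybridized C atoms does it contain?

4

C1: sp2 ✓
C2: sp2 ✓
C3: sp3
C4: sp
C5: sp
C6: sp2 ✓
C7: sp2 ✓
C8: sp3
C1, C2, C6, C7 → 4 sp2 carbons.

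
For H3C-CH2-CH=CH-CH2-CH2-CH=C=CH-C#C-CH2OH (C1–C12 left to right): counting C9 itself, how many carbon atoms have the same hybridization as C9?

C9 is sp2 (one π bond).
C1: sp3
C2: sp3
C3: sp2 ✓
C4: sp2 ✓
C5: sp3
C6: sp3
C7: sp2 ✓
C8: sp
C9: sp2 ✓
C10: sp
C11: sp
C12: sp3
4 carbons are sp2.

4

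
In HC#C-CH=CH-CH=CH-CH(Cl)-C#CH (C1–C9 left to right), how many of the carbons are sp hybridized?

4

C1: sp ✓
C2: sp ✓
C3: sp2
C4: sp2
C5: sp2
C6: sp2
C7: sp3
C8: sp ✓
C9: sp ✓
C1, C2, C8, C9 → 4 sp carbons.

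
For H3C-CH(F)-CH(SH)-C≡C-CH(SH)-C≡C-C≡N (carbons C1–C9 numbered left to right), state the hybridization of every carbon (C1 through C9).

C1 carries 4 σ bonds, giving a steric number of 4, so it is sp3.
C2: 4 σ bonds — 4 electron domains, sp3.
C3 has 4 σ bonds: steric number 4 → sp3.
C4 carries 2 σ bonds, plus two π bonds, giving a steric number of 2, so it is sp.
C5: 2 σ bonds, plus two π bonds; 2 regions of electron density → sp.
C6 carries 4 σ bonds, giving a steric number of 4, so it is sp3.
C7: 2 σ bonds, plus two π bonds; 2 regions of electron density → sp.
C8 (2 σ bonds, plus two π bonds) has steric number 2: sp.
C9 has 2 σ bonds, plus two π bonds: steric number 2 → sp.

C1 sp3, C2 sp3, C3 sp3, C4 sp, C5 sp, C6 sp3, C7 sp, C8 sp, C9 sp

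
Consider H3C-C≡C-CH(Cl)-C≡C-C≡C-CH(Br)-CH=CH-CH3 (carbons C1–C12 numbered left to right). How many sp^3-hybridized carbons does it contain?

4

C1: sp3 ✓
C2: sp
C3: sp
C4: sp3 ✓
C5: sp
C6: sp
C7: sp
C8: sp
C9: sp3 ✓
C10: sp2
C11: sp2
C12: sp3 ✓
C1, C4, C9, C12 → 4 sp3 carbons.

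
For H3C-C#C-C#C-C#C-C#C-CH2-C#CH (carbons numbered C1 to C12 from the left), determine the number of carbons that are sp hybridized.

C1: sp3
C2: sp ✓
C3: sp ✓
C4: sp ✓
C5: sp ✓
C6: sp ✓
C7: sp ✓
C8: sp ✓
C9: sp ✓
C10: sp3
C11: sp ✓
C12: sp ✓
C2, C3, C4, C5, C6, C7, C8, C9, C11, C12 → 10 sp carbons.

10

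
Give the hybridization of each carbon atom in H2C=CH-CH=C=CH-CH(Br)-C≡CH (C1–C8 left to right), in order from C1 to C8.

C1 (3 σ bonds, plus one π bond) has steric number 3: sp2.
C2 carries 3 σ bonds, plus one π bond, giving a steric number of 3, so it is sp2.
C3: 3 σ bonds, plus one π bond; 3 regions of electron density → sp2.
C4 has 2 σ bonds, plus two π bonds: steric number 2 → sp.
C5 (3 σ bonds, plus one π bond) has steric number 3: sp2.
C6: 4 σ bonds; 4 regions of electron density → sp3.
C7: 2 σ bonds, plus two π bonds — 2 electron domains, sp.
C8 — 2 σ bonds, plus two π bonds. Steric number 2, so sp.

C1 sp2, C2 sp2, C3 sp2, C4 sp, C5 sp2, C6 sp3, C7 sp, C8 sp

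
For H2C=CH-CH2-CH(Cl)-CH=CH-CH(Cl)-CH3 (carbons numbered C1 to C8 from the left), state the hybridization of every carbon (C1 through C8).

C1 has 3 σ bonds, plus one π bond: steric number 3 → sp2.
C2 carries 3 σ bonds, plus one π bond, giving a steric number of 3, so it is sp2.
C3 has 4 σ bonds: steric number 4 → sp3.
C4 is sp3: 4 σ bonds, 4 electron-density regions.
C5 — 3 σ bonds, plus one π bond. Steric number 3, so sp2.
C6 is sp2: 3 σ bonds, plus one π bond, 3 electron-density regions.
C7 is sp3: 4 σ bonds, 4 electron-density regions.
C8 (4 σ bonds) has steric number 4: sp3.

C1 sp2, C2 sp2, C3 sp3, C4 sp3, C5 sp2, C6 sp2, C7 sp3, C8 sp3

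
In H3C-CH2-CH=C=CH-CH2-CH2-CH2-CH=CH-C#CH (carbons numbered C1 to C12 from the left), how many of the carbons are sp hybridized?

3

C1: sp3
C2: sp3
C3: sp2
C4: sp ✓
C5: sp2
C6: sp3
C7: sp3
C8: sp3
C9: sp2
C10: sp2
C11: sp ✓
C12: sp ✓
C4, C11, C12 → 3 sp carbons.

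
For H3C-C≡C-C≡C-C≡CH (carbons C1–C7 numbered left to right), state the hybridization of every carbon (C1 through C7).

C1 carries 4 σ bonds, giving a steric number of 4, so it is sp3.
C2 — 2 σ bonds, plus two π bonds. Steric number 2, so sp.
C3: 2 σ bonds, plus two π bonds — 2 electron domains, sp.
C4: 2 σ bonds, plus two π bonds — 2 electron domains, sp.
C5 has 2 σ bonds, plus two π bonds: steric number 2 → sp.
C6: 2 σ bonds, plus two π bonds — 2 electron domains, sp.
C7 (2 σ bonds, plus two π bonds) has steric number 2: sp.

C1 sp3, C2 sp, C3 sp, C4 sp, C5 sp, C6 sp, C7 sp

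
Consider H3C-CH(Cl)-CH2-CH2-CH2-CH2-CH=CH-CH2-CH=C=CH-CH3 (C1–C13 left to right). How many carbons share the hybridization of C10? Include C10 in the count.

4

C10 is sp2 (one π bond).
C1: sp3
C2: sp3
C3: sp3
C4: sp3
C5: sp3
C6: sp3
C7: sp2 ✓
C8: sp2 ✓
C9: sp3
C10: sp2 ✓
C11: sp
C12: sp2 ✓
C13: sp3
4 carbons are sp2.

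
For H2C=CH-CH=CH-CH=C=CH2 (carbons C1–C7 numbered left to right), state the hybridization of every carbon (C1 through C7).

C1 sp2, C2 sp2, C3 sp2, C4 sp2, C5 sp2, C6 sp, C7 sp2

C1: 3 σ bonds, plus one π bond — 3 electron domains, sp2.
C2: 3 σ bonds, plus one π bond; 3 regions of electron density → sp2.
C3 — 3 σ bonds, plus one π bond. Steric number 3, so sp2.
C4 has 3 σ bonds, plus one π bond: steric number 3 → sp2.
C5 (3 σ bonds, plus one π bond) has steric number 3: sp2.
C6 — 2 σ bonds, plus two π bonds. Steric number 2, so sp.
C7 — 3 σ bonds, plus one π bond. Steric number 3, so sp2.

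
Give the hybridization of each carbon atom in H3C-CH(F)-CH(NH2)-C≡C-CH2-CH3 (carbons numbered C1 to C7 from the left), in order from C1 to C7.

C1 — 4 σ bonds. Steric number 4, so sp3.
C2 (4 σ bonds) has steric number 4: sp3.
C3 — 4 σ bonds. Steric number 4, so sp3.
C4: 2 σ bonds, plus two π bonds; 2 regions of electron density → sp.
C5 (2 σ bonds, plus two π bonds) has steric number 2: sp.
C6 is sp3: 4 σ bonds, 4 electron-density regions.
C7 is sp3: 4 σ bonds, 4 electron-density regions.

C1 sp3, C2 sp3, C3 sp3, C4 sp, C5 sp, C6 sp3, C7 sp3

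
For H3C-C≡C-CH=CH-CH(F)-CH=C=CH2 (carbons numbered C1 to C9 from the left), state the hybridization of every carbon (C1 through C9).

C1 — 4 σ bonds. Steric number 4, so sp3.
C2 has 2 σ bonds, plus two π bonds: steric number 2 → sp.
C3 — 2 σ bonds, plus two π bonds. Steric number 2, so sp.
C4 (3 σ bonds, plus one π bond) has steric number 3: sp2.
C5: 3 σ bonds, plus one π bond — 3 electron domains, sp2.
C6: 4 σ bonds — 4 electron domains, sp3.
C7 carries 3 σ bonds, plus one π bond, giving a steric number of 3, so it is sp2.
C8: 2 σ bonds, plus two π bonds — 2 electron domains, sp.
C9 — 3 σ bonds, plus one π bond. Steric number 3, so sp2.

C1 sp3, C2 sp, C3 sp, C4 sp2, C5 sp2, C6 sp3, C7 sp2, C8 sp, C9 sp2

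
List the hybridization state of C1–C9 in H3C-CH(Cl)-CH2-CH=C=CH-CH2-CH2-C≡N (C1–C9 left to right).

C1 sp3, C2 sp3, C3 sp3, C4 sp2, C5 sp, C6 sp2, C7 sp3, C8 sp3, C9 sp

C1: 4 σ bonds — 4 electron domains, sp3.
C2: 4 σ bonds — 4 electron domains, sp3.
C3 is sp3: 4 σ bonds, 4 electron-density regions.
C4: 3 σ bonds, plus one π bond — 3 electron domains, sp2.
C5: 2 σ bonds, plus two π bonds — 2 electron domains, sp.
C6 carries 3 σ bonds, plus one π bond, giving a steric number of 3, so it is sp2.
C7: 4 σ bonds — 4 electron domains, sp3.
C8: 4 σ bonds — 4 electron domains, sp3.
C9 carries 2 σ bonds, plus two π bonds, giving a steric number of 2, so it is sp.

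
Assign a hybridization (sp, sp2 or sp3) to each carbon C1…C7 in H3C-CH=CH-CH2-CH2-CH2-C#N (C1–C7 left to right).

C1: 4 σ bonds; 4 regions of electron density → sp3.
C2 is sp2: 3 σ bonds, plus one π bond, 3 electron-density regions.
C3: 3 σ bonds, plus one π bond; 3 regions of electron density → sp2.
C4 (4 σ bonds) has steric number 4: sp3.
C5 (4 σ bonds) has steric number 4: sp3.
C6 — 4 σ bonds. Steric number 4, so sp3.
C7 has 2 σ bonds, plus two π bonds: steric number 2 → sp.

C1 sp3, C2 sp2, C3 sp2, C4 sp3, C5 sp3, C6 sp3, C7 sp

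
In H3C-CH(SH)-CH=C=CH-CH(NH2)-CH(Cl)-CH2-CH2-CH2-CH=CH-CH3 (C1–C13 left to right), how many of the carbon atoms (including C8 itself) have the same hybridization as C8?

8

C8 is sp3 (only σ bonds).
C1: sp3 ✓
C2: sp3 ✓
C3: sp2
C4: sp
C5: sp2
C6: sp3 ✓
C7: sp3 ✓
C8: sp3 ✓
C9: sp3 ✓
C10: sp3 ✓
C11: sp2
C12: sp2
C13: sp3 ✓
8 carbons are sp3.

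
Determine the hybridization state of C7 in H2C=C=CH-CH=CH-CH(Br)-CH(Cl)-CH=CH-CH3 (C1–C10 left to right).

C7 is sp3: 4 σ bonds, 4 electron-density regions.

sp3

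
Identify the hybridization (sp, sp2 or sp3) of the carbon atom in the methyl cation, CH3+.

sp^2

Three σ bonds to H, empty p orbital → sp2, trigonal planar.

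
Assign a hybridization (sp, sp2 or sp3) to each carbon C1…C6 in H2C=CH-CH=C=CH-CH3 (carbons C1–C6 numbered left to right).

C1 (3 σ bonds, plus one π bond) has steric number 3: sp2.
C2 carries 3 σ bonds, plus one π bond, giving a steric number of 3, so it is sp2.
C3: 3 σ bonds, plus one π bond; 3 regions of electron density → sp2.
C4 — 2 σ bonds, plus two π bonds. Steric number 2, so sp.
C5: 3 σ bonds, plus one π bond; 3 regions of electron density → sp2.
C6 — 4 σ bonds. Steric number 4, so sp3.

C1 sp2, C2 sp2, C3 sp2, C4 sp, C5 sp2, C6 sp3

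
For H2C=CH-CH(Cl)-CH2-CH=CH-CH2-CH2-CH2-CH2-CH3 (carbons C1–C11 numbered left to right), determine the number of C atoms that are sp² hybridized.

4

C1: sp2 ✓
C2: sp2 ✓
C3: sp3
C4: sp3
C5: sp2 ✓
C6: sp2 ✓
C7: sp3
C8: sp3
C9: sp3
C10: sp3
C11: sp3
C1, C2, C5, C6 → 4 sp2 carbons.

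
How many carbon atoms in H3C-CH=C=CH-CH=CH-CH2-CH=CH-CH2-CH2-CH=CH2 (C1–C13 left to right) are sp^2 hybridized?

C1: sp3
C2: sp2 ✓
C3: sp
C4: sp2 ✓
C5: sp2 ✓
C6: sp2 ✓
C7: sp3
C8: sp2 ✓
C9: sp2 ✓
C10: sp3
C11: sp3
C12: sp2 ✓
C13: sp2 ✓
C2, C4, C5, C6, C8, C9, C12, C13 → 8 sp2 carbons.

8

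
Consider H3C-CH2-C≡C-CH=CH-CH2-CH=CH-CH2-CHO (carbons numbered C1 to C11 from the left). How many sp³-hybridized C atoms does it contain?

C1: sp3 ✓
C2: sp3 ✓
C3: sp
C4: sp
C5: sp2
C6: sp2
C7: sp3 ✓
C8: sp2
C9: sp2
C10: sp3 ✓
C11: sp2
C1, C2, C7, C10 → 4 sp3 carbons.

4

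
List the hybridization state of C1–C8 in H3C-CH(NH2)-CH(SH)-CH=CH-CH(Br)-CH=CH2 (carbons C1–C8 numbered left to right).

C1 sp3, C2 sp3, C3 sp3, C4 sp2, C5 sp2, C6 sp3, C7 sp2, C8 sp2

C1 has 4 σ bonds: steric number 4 → sp3.
C2: 4 σ bonds; 4 regions of electron density → sp3.
C3 is sp3: 4 σ bonds, 4 electron-density regions.
C4 (3 σ bonds, plus one π bond) has steric number 3: sp2.
C5: 3 σ bonds, plus one π bond; 3 regions of electron density → sp2.
C6: 4 σ bonds; 4 regions of electron density → sp3.
C7 has 3 σ bonds, plus one π bond: steric number 3 → sp2.
C8: 3 σ bonds, plus one π bond; 3 regions of electron density → sp2.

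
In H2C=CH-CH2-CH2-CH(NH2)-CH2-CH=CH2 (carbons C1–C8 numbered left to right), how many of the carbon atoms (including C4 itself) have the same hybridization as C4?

4

C4 is sp3 (only σ bonds).
C1: sp2
C2: sp2
C3: sp3 ✓
C4: sp3 ✓
C5: sp3 ✓
C6: sp3 ✓
C7: sp2
C8: sp2
4 carbons are sp3.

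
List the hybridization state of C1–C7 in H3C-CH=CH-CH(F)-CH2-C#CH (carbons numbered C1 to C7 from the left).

C1 sp3, C2 sp2, C3 sp2, C4 sp3, C5 sp3, C6 sp, C7 sp

C1 (4 σ bonds) has steric number 4: sp3.
C2: 3 σ bonds, plus one π bond; 3 regions of electron density → sp2.
C3 carries 3 σ bonds, plus one π bond, giving a steric number of 3, so it is sp2.
C4 is sp3: 4 σ bonds, 4 electron-density regions.
C5 carries 4 σ bonds, giving a steric number of 4, so it is sp3.
C6 — 2 σ bonds, plus two π bonds. Steric number 2, so sp.
C7: 2 σ bonds, plus two π bonds; 2 regions of electron density → sp.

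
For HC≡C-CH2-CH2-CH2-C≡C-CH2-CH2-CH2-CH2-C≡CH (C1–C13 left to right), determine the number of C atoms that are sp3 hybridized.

7

C1: sp
C2: sp
C3: sp3 ✓
C4: sp3 ✓
C5: sp3 ✓
C6: sp
C7: sp
C8: sp3 ✓
C9: sp3 ✓
C10: sp3 ✓
C11: sp3 ✓
C12: sp
C13: sp
C3, C4, C5, C8, C9, C10, C11 → 7 sp3 carbons.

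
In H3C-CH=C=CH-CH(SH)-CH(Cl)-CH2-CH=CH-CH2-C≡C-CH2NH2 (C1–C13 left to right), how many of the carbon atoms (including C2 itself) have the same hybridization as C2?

C2 is sp2 (one π bond).
C1: sp3
C2: sp2 ✓
C3: sp
C4: sp2 ✓
C5: sp3
C6: sp3
C7: sp3
C8: sp2 ✓
C9: sp2 ✓
C10: sp3
C11: sp
C12: sp
C13: sp3
4 carbons are sp2.

4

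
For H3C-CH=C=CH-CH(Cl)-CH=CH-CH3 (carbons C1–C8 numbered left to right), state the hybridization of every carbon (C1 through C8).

C1 sp3, C2 sp2, C3 sp, C4 sp2, C5 sp3, C6 sp2, C7 sp2, C8 sp3

C1 (4 σ bonds) has steric number 4: sp3.
C2 has 3 σ bonds, plus one π bond: steric number 3 → sp2.
C3: 2 σ bonds, plus two π bonds; 2 regions of electron density → sp.
C4: 3 σ bonds, plus one π bond — 3 electron domains, sp2.
C5: 4 σ bonds — 4 electron domains, sp3.
C6: 3 σ bonds, plus one π bond — 3 electron domains, sp2.
C7 has 3 σ bonds, plus one π bond: steric number 3 → sp2.
C8 (4 σ bonds) has steric number 4: sp3.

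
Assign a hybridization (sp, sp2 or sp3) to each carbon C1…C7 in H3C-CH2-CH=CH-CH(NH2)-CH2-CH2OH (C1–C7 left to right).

C1 is sp3: 4 σ bonds, 4 electron-density regions.
C2: 4 σ bonds; 4 regions of electron density → sp3.
C3 carries 3 σ bonds, plus one π bond, giving a steric number of 3, so it is sp2.
C4: 3 σ bonds, plus one π bond; 3 regions of electron density → sp2.
C5 has 4 σ bonds: steric number 4 → sp3.
C6 — 4 σ bonds. Steric number 4, so sp3.
C7 (4 σ bonds) has steric number 4: sp3.

C1 sp3, C2 sp3, C3 sp2, C4 sp2, C5 sp3, C6 sp3, C7 sp3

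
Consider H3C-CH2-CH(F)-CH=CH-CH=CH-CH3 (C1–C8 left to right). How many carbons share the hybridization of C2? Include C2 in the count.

4

C2 is sp3 (only σ bonds).
C1: sp3 ✓
C2: sp3 ✓
C3: sp3 ✓
C4: sp2
C5: sp2
C6: sp2
C7: sp2
C8: sp3 ✓
4 carbons are sp3.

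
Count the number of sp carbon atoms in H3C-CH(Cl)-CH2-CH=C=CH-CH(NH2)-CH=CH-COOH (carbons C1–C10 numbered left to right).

C1: sp3
C2: sp3
C3: sp3
C4: sp2
C5: sp ✓
C6: sp2
C7: sp3
C8: sp2
C9: sp2
C10: sp2
C5 → 1 sp carbon.

1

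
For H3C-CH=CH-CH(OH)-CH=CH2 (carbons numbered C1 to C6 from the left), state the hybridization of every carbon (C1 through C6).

C1 has 4 σ bonds: steric number 4 → sp3.
C2: 3 σ bonds, plus one π bond; 3 regions of electron density → sp2.
C3: 3 σ bonds, plus one π bond — 3 electron domains, sp2.
C4: 4 σ bonds; 4 regions of electron density → sp3.
C5 (3 σ bonds, plus one π bond) has steric number 3: sp2.
C6: 3 σ bonds, plus one π bond — 3 electron domains, sp2.

C1 sp3, C2 sp2, C3 sp2, C4 sp3, C5 sp2, C6 sp2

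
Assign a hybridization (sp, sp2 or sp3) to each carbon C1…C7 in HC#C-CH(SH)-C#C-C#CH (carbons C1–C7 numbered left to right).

C1 has 2 σ bonds, plus two π bonds: steric number 2 → sp.
C2: 2 σ bonds, plus two π bonds — 2 electron domains, sp.
C3: 4 σ bonds — 4 electron domains, sp3.
C4 (2 σ bonds, plus two π bonds) has steric number 2: sp.
C5 — 2 σ bonds, plus two π bonds. Steric number 2, so sp.
C6 — 2 σ bonds, plus two π bonds. Steric number 2, so sp.
C7 — 2 σ bonds, plus two π bonds. Steric number 2, so sp.

C1 sp, C2 sp, C3 sp3, C4 sp, C5 sp, C6 sp, C7 sp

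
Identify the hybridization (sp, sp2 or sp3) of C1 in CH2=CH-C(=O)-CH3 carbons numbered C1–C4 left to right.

sp²

C1: 3 σ bonds, plus one π bond; 3 regions of electron density → sp2.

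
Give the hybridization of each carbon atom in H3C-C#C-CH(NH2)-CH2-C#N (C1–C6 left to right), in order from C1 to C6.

C1: 4 σ bonds; 4 regions of electron density → sp3.
C2: 2 σ bonds, plus two π bonds; 2 regions of electron density → sp.
C3 — 2 σ bonds, plus two π bonds. Steric number 2, so sp.
C4 is sp3: 4 σ bonds, 4 electron-density regions.
C5 carries 4 σ bonds, giving a steric number of 4, so it is sp3.
C6: 2 σ bonds, plus two π bonds — 2 electron domains, sp.

C1 sp3, C2 sp, C3 sp, C4 sp3, C5 sp3, C6 sp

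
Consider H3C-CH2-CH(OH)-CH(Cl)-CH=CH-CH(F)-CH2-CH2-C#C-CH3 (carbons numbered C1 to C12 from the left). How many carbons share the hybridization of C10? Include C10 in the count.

2

C10 is sp (two π bonds).
C1: sp3
C2: sp3
C3: sp3
C4: sp3
C5: sp2
C6: sp2
C7: sp3
C8: sp3
C9: sp3
C10: sp ✓
C11: sp ✓
C12: sp3
2 carbons are sp.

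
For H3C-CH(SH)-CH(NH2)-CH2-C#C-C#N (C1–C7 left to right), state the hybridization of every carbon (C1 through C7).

C1 sp3, C2 sp3, C3 sp3, C4 sp3, C5 sp, C6 sp, C7 sp

C1 (4 σ bonds) has steric number 4: sp3.
C2: 4 σ bonds — 4 electron domains, sp3.
C3: 4 σ bonds — 4 electron domains, sp3.
C4 is sp3: 4 σ bonds, 4 electron-density regions.
C5 carries 2 σ bonds, plus two π bonds, giving a steric number of 2, so it is sp.
C6: 2 σ bonds, plus two π bonds — 2 electron domains, sp.
C7 is sp: 2 σ bonds, plus two π bonds, 2 electron-density regions.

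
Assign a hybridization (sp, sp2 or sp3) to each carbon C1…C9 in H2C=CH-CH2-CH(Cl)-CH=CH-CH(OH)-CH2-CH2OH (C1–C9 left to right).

C1 sp2, C2 sp2, C3 sp3, C4 sp3, C5 sp2, C6 sp2, C7 sp3, C8 sp3, C9 sp3

C1 (3 σ bonds, plus one π bond) has steric number 3: sp2.
C2 — 3 σ bonds, plus one π bond. Steric number 3, so sp2.
C3 — 4 σ bonds. Steric number 4, so sp3.
C4: 4 σ bonds — 4 electron domains, sp3.
C5 has 3 σ bonds, plus one π bond: steric number 3 → sp2.
C6 has 3 σ bonds, plus one π bond: steric number 3 → sp2.
C7 (4 σ bonds) has steric number 4: sp3.
C8 has 4 σ bonds: steric number 4 → sp3.
C9 has 4 σ bonds: steric number 4 → sp3.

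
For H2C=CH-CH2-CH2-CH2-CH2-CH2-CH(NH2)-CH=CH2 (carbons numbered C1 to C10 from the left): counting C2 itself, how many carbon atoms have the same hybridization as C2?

4

C2 is sp2 (one π bond).
C1: sp2 ✓
C2: sp2 ✓
C3: sp3
C4: sp3
C5: sp3
C6: sp3
C7: sp3
C8: sp3
C9: sp2 ✓
C10: sp2 ✓
4 carbons are sp2.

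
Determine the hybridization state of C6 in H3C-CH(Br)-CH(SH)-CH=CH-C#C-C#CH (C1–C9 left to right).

C6: 2 σ bonds, plus two π bonds; 2 regions of electron density → sp.

sp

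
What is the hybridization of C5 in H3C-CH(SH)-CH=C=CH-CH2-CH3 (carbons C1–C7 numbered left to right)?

sp2

C5 has 3 σ bonds, plus one π bond: steric number 3 → sp2.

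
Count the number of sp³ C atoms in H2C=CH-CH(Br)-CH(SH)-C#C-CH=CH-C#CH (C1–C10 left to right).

2

C1: sp2
C2: sp2
C3: sp3 ✓
C4: sp3 ✓
C5: sp
C6: sp
C7: sp2
C8: sp2
C9: sp
C10: sp
C3, C4 → 2 sp3 carbons.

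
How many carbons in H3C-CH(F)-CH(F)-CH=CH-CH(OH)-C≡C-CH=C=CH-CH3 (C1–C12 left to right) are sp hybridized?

3

C1: sp3
C2: sp3
C3: sp3
C4: sp2
C5: sp2
C6: sp3
C7: sp ✓
C8: sp ✓
C9: sp2
C10: sp ✓
C11: sp2
C12: sp3
C7, C8, C10 → 3 sp carbons.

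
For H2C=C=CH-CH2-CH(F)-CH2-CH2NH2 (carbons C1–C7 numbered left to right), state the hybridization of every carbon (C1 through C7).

C1 — 3 σ bonds, plus one π bond. Steric number 3, so sp2.
C2: 2 σ bonds, plus two π bonds — 2 electron domains, sp.
C3 is sp2: 3 σ bonds, plus one π bond, 3 electron-density regions.
C4: 4 σ bonds; 4 regions of electron density → sp3.
C5: 4 σ bonds; 4 regions of electron density → sp3.
C6 is sp3: 4 σ bonds, 4 electron-density regions.
C7 carries 4 σ bonds, giving a steric number of 4, so it is sp3.

C1 sp2, C2 sp, C3 sp2, C4 sp3, C5 sp3, C6 sp3, C7 sp3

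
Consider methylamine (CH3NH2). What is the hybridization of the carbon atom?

sp³

The carbon atom carries 4 σ bonds, giving a steric number of 4, so it is sp3.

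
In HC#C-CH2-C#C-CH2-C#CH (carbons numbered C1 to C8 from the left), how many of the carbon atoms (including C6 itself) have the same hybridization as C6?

C6 is sp3 (only σ bonds).
C1: sp
C2: sp
C3: sp3 ✓
C4: sp
C5: sp
C6: sp3 ✓
C7: sp
C8: sp
2 carbons are sp3.

2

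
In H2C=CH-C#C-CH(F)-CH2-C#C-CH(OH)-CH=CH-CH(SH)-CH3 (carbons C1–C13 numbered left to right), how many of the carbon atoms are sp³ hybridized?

C1: sp2
C2: sp2
C3: sp
C4: sp
C5: sp3 ✓
C6: sp3 ✓
C7: sp
C8: sp
C9: sp3 ✓
C10: sp2
C11: sp2
C12: sp3 ✓
C13: sp3 ✓
C5, C6, C9, C12, C13 → 5 sp3 carbons.

5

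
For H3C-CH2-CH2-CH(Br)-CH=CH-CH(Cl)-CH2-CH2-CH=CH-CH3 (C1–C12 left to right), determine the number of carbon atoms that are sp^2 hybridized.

4

C1: sp3
C2: sp3
C3: sp3
C4: sp3
C5: sp2 ✓
C6: sp2 ✓
C7: sp3
C8: sp3
C9: sp3
C10: sp2 ✓
C11: sp2 ✓
C12: sp3
C5, C6, C10, C11 → 4 sp2 carbons.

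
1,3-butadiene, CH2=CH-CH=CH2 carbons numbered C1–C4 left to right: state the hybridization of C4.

C4 is sp2: 3 σ bonds, plus one π bond, 3 electron-density regions.

sp^2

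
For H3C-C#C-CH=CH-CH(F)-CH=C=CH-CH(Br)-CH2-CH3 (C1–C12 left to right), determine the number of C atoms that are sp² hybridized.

C1: sp3
C2: sp
C3: sp
C4: sp2 ✓
C5: sp2 ✓
C6: sp3
C7: sp2 ✓
C8: sp
C9: sp2 ✓
C10: sp3
C11: sp3
C12: sp3
C4, C5, C7, C9 → 4 sp2 carbons.

4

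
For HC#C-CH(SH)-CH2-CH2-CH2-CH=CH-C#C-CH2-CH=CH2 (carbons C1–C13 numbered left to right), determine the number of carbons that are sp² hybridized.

4

C1: sp
C2: sp
C3: sp3
C4: sp3
C5: sp3
C6: sp3
C7: sp2 ✓
C8: sp2 ✓
C9: sp
C10: sp
C11: sp3
C12: sp2 ✓
C13: sp2 ✓
C7, C8, C12, C13 → 4 sp2 carbons.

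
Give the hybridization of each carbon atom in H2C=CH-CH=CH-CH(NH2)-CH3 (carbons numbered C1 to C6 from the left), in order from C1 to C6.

C1 sp2, C2 sp2, C3 sp2, C4 sp2, C5 sp3, C6 sp3

C1: 3 σ bonds, plus one π bond; 3 regions of electron density → sp2.
C2 has 3 σ bonds, plus one π bond: steric number 3 → sp2.
C3 (3 σ bonds, plus one π bond) has steric number 3: sp2.
C4: 3 σ bonds, plus one π bond — 3 electron domains, sp2.
C5 is sp3: 4 σ bonds, 4 electron-density regions.
C6 carries 4 σ bonds, giving a steric number of 4, so it is sp3.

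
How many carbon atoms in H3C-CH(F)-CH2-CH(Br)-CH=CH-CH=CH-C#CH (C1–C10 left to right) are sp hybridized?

C1: sp3
C2: sp3
C3: sp3
C4: sp3
C5: sp2
C6: sp2
C7: sp2
C8: sp2
C9: sp ✓
C10: sp ✓
C9, C10 → 2 sp carbons.

2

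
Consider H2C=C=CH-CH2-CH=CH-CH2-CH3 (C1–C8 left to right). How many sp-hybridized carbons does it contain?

1

C1: sp2
C2: sp ✓
C3: sp2
C4: sp3
C5: sp2
C6: sp2
C7: sp3
C8: sp3
C2 → 1 sp carbon.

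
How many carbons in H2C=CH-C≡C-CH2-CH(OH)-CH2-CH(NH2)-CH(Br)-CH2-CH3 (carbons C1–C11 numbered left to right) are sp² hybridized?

C1: sp2 ✓
C2: sp2 ✓
C3: sp
C4: sp
C5: sp3
C6: sp3
C7: sp3
C8: sp3
C9: sp3
C10: sp3
C11: sp3
C1, C2 → 2 sp2 carbons.

2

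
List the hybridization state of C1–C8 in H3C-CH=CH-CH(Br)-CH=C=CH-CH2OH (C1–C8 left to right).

C1 sp3, C2 sp2, C3 sp2, C4 sp3, C5 sp2, C6 sp, C7 sp2, C8 sp3

C1: 4 σ bonds; 4 regions of electron density → sp3.
C2 is sp2: 3 σ bonds, plus one π bond, 3 electron-density regions.
C3 (3 σ bonds, plus one π bond) has steric number 3: sp2.
C4 is sp3: 4 σ bonds, 4 electron-density regions.
C5 carries 3 σ bonds, plus one π bond, giving a steric number of 3, so it is sp2.
C6 has 2 σ bonds, plus two π bonds: steric number 2 → sp.
C7 carries 3 σ bonds, plus one π bond, giving a steric number of 3, so it is sp2.
C8 carries 4 σ bonds, giving a steric number of 4, so it is sp3.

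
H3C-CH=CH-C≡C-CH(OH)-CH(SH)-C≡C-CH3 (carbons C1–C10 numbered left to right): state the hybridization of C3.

C3 (3 σ bonds, plus one π bond) has steric number 3: sp2.

sp^2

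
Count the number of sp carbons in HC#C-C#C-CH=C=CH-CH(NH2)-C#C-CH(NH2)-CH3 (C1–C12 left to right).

7

C1: sp ✓
C2: sp ✓
C3: sp ✓
C4: sp ✓
C5: sp2
C6: sp ✓
C7: sp2
C8: sp3
C9: sp ✓
C10: sp ✓
C11: sp3
C12: sp3
C1, C2, C3, C4, C6, C9, C10 → 7 sp carbons.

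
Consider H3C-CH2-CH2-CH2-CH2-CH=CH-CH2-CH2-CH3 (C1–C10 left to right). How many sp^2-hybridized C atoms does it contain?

C1: sp3
C2: sp3
C3: sp3
C4: sp3
C5: sp3
C6: sp2 ✓
C7: sp2 ✓
C8: sp3
C9: sp3
C10: sp3
C6, C7 → 2 sp2 carbons.

2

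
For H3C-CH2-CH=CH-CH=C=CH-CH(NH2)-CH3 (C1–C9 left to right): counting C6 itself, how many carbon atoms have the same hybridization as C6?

1

C6 is sp (two π bonds).
C1: sp3
C2: sp3
C3: sp2
C4: sp2
C5: sp2
C6: sp ✓
C7: sp2
C8: sp3
C9: sp3
1 carbon is sp.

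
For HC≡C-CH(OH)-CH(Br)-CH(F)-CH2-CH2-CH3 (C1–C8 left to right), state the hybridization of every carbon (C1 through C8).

C1 (2 σ bonds, plus two π bonds) has steric number 2: sp.
C2 carries 2 σ bonds, plus two π bonds, giving a steric number of 2, so it is sp.
C3 carries 4 σ bonds, giving a steric number of 4, so it is sp3.
C4 (4 σ bonds) has steric number 4: sp3.
C5 — 4 σ bonds. Steric number 4, so sp3.
C6 is sp3: 4 σ bonds, 4 electron-density regions.
C7 is sp3: 4 σ bonds, 4 electron-density regions.
C8: 4 σ bonds; 4 regions of electron density → sp3.

C1 sp, C2 sp, C3 sp3, C4 sp3, C5 sp3, C6 sp3, C7 sp3, C8 sp3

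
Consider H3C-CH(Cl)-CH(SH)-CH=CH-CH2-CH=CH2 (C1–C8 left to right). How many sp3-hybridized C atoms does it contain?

C1: sp3 ✓
C2: sp3 ✓
C3: sp3 ✓
C4: sp2
C5: sp2
C6: sp3 ✓
C7: sp2
C8: sp2
C1, C2, C3, C6 → 4 sp3 carbons.

4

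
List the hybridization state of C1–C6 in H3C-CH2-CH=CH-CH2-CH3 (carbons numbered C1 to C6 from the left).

C1 sp3, C2 sp3, C3 sp2, C4 sp2, C5 sp3, C6 sp3

C1 carries 4 σ bonds, giving a steric number of 4, so it is sp3.
C2 (4 σ bonds) has steric number 4: sp3.
C3 — 3 σ bonds, plus one π bond. Steric number 3, so sp2.
C4: 3 σ bonds, plus one π bond; 3 regions of electron density → sp2.
C5 carries 4 σ bonds, giving a steric number of 4, so it is sp3.
C6: 4 σ bonds; 4 regions of electron density → sp3.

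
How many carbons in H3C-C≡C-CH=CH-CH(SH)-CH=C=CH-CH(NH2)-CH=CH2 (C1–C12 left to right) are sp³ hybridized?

C1: sp3 ✓
C2: sp
C3: sp
C4: sp2
C5: sp2
C6: sp3 ✓
C7: sp2
C8: sp
C9: sp2
C10: sp3 ✓
C11: sp2
C12: sp2
C1, C6, C10 → 3 sp3 carbons.

3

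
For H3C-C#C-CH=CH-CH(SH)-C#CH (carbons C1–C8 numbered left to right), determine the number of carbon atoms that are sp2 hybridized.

C1: sp3
C2: sp
C3: sp
C4: sp2 ✓
C5: sp2 ✓
C6: sp3
C7: sp
C8: sp
C4, C5 → 2 sp2 carbons.

2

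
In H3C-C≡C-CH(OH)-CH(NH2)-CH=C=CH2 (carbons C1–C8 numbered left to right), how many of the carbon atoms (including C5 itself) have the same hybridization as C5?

C5 is sp3 (only σ bonds).
C1: sp3 ✓
C2: sp
C3: sp
C4: sp3 ✓
C5: sp3 ✓
C6: sp2
C7: sp
C8: sp2
3 carbons are sp3.

3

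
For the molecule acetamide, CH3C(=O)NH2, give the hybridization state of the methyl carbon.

sp^3

The methyl carbon carries 4 σ bonds, giving a steric number of 4, so it is sp3.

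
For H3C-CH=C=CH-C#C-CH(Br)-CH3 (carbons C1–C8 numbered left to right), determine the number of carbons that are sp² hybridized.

C1: sp3
C2: sp2 ✓
C3: sp
C4: sp2 ✓
C5: sp
C6: sp
C7: sp3
C8: sp3
C2, C4 → 2 sp2 carbons.

2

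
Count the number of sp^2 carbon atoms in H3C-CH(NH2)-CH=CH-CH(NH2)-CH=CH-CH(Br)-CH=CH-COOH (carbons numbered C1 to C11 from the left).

C1: sp3
C2: sp3
C3: sp2 ✓
C4: sp2 ✓
C5: sp3
C6: sp2 ✓
C7: sp2 ✓
C8: sp3
C9: sp2 ✓
C10: sp2 ✓
C11: sp2 ✓
C3, C4, C6, C7, C9, C10, C11 → 7 sp2 carbons.

7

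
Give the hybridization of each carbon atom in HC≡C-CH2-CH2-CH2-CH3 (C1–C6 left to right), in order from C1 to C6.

C1 sp, C2 sp, C3 sp3, C4 sp3, C5 sp3, C6 sp3

C1 has 2 σ bonds, plus two π bonds: steric number 2 → sp.
C2 carries 2 σ bonds, plus two π bonds, giving a steric number of 2, so it is sp.
C3: 4 σ bonds — 4 electron domains, sp3.
C4 carries 4 σ bonds, giving a steric number of 4, so it is sp3.
C5 — 4 σ bonds. Steric number 4, so sp3.
C6 — 4 σ bonds. Steric number 4, so sp3.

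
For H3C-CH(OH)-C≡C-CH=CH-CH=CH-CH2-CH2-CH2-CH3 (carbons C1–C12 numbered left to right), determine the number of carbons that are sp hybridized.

2

C1: sp3
C2: sp3
C3: sp ✓
C4: sp ✓
C5: sp2
C6: sp2
C7: sp2
C8: sp2
C9: sp3
C10: sp3
C11: sp3
C12: sp3
C3, C4 → 2 sp carbons.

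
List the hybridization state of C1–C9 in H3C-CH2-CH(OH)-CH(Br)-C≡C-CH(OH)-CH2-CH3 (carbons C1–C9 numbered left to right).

C1: 4 σ bonds; 4 regions of electron density → sp3.
C2 (4 σ bonds) has steric number 4: sp3.
C3: 4 σ bonds; 4 regions of electron density → sp3.
C4: 4 σ bonds; 4 regions of electron density → sp3.
C5 is sp: 2 σ bonds, plus two π bonds, 2 electron-density regions.
C6: 2 σ bonds, plus two π bonds — 2 electron domains, sp.
C7 is sp3: 4 σ bonds, 4 electron-density regions.
C8 (4 σ bonds) has steric number 4: sp3.
C9: 4 σ bonds — 4 electron domains, sp3.

C1 sp3, C2 sp3, C3 sp3, C4 sp3, C5 sp, C6 sp, C7 sp3, C8 sp3, C9 sp3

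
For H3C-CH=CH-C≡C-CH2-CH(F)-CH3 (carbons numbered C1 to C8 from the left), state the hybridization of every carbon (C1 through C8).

C1: 4 σ bonds — 4 electron domains, sp3.
C2 is sp2: 3 σ bonds, plus one π bond, 3 electron-density regions.
C3 carries 3 σ bonds, plus one π bond, giving a steric number of 3, so it is sp2.
C4: 2 σ bonds, plus two π bonds — 2 electron domains, sp.
C5: 2 σ bonds, plus two π bonds — 2 electron domains, sp.
C6: 4 σ bonds — 4 electron domains, sp3.
C7: 4 σ bonds; 4 regions of electron density → sp3.
C8 has 4 σ bonds: steric number 4 → sp3.

C1 sp3, C2 sp2, C3 sp2, C4 sp, C5 sp, C6 sp3, C7 sp3, C8 sp3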